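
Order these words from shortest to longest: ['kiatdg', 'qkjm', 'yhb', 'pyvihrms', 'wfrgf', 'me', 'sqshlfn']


Compute lengths:
  'kiatdg' has length 6
  'qkjm' has length 4
  'yhb' has length 3
  'pyvihrms' has length 8
  'wfrgf' has length 5
  'me' has length 2
  'sqshlfn' has length 7
Lengths in increasing order: 2 < 3 < 4 < 5 < 6 < 7 < 8
Listing the words in that order gives the answer.
Final answer: ['me', 'yhb', 'qkjm', 'wfrgf', 'kiatdg', 'sqshlfn', 'pyvihrms']


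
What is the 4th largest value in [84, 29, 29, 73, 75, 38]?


Sort descending: [84, 75, 73, 38, 29, 29]
The 4th element (1-indexed) is at index 3.
Value = 38
Final answer: 38


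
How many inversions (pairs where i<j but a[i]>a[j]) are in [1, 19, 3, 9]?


For each element, count the later elements that are smaller than it:
  1 (index 0): smaller elements after it = [] -> 0
  19 (index 1): smaller elements after it = [3, 9] -> 2
  3 (index 2): smaller elements after it = [] -> 0
Total inversions = 0 + 2 + 0 = 2
Final answer: 2


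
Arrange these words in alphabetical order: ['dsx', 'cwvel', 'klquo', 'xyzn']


Compare strings character by character (the first differing letter decides):
  'cwvel' < 'dsx' since 'c' < 'd' at position 1
  'dsx' < 'klquo' since 'd' < 'k' at position 1
  'klquo' < 'xyzn' since 'k' < 'x' at position 1
Chaining these comparisons gives the alphabetical order.
Final answer: ['cwvel', 'dsx', 'klquo', 'xyzn']


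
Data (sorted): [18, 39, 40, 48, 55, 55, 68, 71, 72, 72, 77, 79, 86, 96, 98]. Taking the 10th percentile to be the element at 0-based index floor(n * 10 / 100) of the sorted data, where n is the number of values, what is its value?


The dataset has n = 15 elements.
Index = floor(15 * 10 / 100) = floor(150 / 100) = floor(1.5) = 1
Counting from index 0 in the sorted data, the element at index 1 is 39.
Final answer: 39


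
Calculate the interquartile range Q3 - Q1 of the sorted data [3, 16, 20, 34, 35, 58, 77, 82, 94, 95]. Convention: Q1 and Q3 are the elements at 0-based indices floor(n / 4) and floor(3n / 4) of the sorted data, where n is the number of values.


The data has n = 10 elements.
Q1 index = floor(10 / 4) = floor(2.5) = 2; Q3 index = floor(3 * 10 / 4) = floor(7.5) = 7
Q1 = element at index 2 = 20
Q3 = element at index 7 = 82
IQR = 82 - 20 = 62
Final answer: 62


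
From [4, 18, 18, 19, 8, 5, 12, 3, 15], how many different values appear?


List all unique values:
Distinct values: [3, 4, 5, 8, 12, 15, 18, 19]
Count = 8
Final answer: 8


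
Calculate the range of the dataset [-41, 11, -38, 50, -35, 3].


Maximum value: 50
Minimum value: -41
Range = 50 - (-41) = 91
Final answer: 91


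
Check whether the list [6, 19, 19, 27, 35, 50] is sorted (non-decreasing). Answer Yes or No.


Check consecutive pairs:
  6 <= 19? True
  19 <= 19? True
  19 <= 27? True
  27 <= 35? True
  35 <= 50? True
Every consecutive pair is in order, so the list is non-decreasing.
Final answer: Yes


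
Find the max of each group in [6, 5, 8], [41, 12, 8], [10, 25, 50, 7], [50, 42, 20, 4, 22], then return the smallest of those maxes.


Find max of each group:
  Group 1: [6, 5, 8] -> max = 8
  Group 2: [41, 12, 8] -> max = 41
  Group 3: [10, 25, 50, 7] -> max = 50
  Group 4: [50, 42, 20, 4, 22] -> max = 50
Maxes: [8, 41, 50, 50]
Minimum of maxes = 8
Final answer: 8


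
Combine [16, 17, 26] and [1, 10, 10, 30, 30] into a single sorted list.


List A: [16, 17, 26]
List B: [1, 10, 10, 30, 30]
Repeatedly compare the front elements and take the smaller:
  16 vs 1 -> take 1
  16 vs 10 -> take 10
  16 vs 10 -> take 10
  16 vs 30 -> take 16
  17 vs 30 -> take 17
  26 vs 30 -> take 26
  A is exhausted; append the rest of B: [30, 30]
Final answer: [1, 10, 10, 16, 17, 26, 30, 30]


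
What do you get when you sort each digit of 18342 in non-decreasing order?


The number 18342 has digits: 1, 8, 3, 4, 2
Sorted: 1, 2, 3, 4, 8
Joining the sorted digits gives the result.
Final answer: 12348


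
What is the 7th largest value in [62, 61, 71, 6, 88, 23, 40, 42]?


Sort descending: [88, 71, 62, 61, 42, 40, 23, 6]
The 7th element (1-indexed) is at index 6.
Value = 23
Final answer: 23


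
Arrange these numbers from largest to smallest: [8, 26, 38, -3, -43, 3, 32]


Original list: [8, 26, 38, -3, -43, 3, 32]
Repeatedly take the largest remaining element:
  Remaining [8, 26, 38, -3, -43, 3, 32] -> largest is 38
  Remaining [8, 26, -3, -43, 3, 32] -> largest is 32
  Remaining [8, 26, -3, -43, 3] -> largest is 26
  Remaining [8, -3, -43, 3] -> largest is 8
  Remaining [-3, -43, 3] -> largest is 3
  Remaining [-3, -43] -> largest is -3
  Remaining [-43] -> largest is -43
Collecting the picks in order gives the descending list.
Final answer: [38, 32, 26, 8, 3, -3, -43]


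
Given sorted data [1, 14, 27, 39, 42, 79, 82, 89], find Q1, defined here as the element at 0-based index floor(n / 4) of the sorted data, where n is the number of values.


The list has n = 8 elements.
Q1 index = floor(8 / 4) = floor(2) = 2
Counting from index 0 in the sorted data, the element at index 2 is 27.
Final answer: 27


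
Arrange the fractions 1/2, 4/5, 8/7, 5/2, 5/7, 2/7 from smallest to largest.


Convert to decimal for comparison:
  1/2 = 0.5
  4/5 = 0.8
  8/7 = 1.1429
  5/2 = 2.5
  5/7 = 0.7143
  2/7 = 0.2857
Decimals in increasing order: 0.2857 < 0.5 < 0.7143 < 0.8 < 1.1429 < 2.5
Writing each back as its fraction gives the sorted order.
Final answer: 2/7, 1/2, 5/7, 4/5, 8/7, 5/2


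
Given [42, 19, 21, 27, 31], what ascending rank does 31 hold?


Sort ascending: [19, 21, 27, 31, 42]
Find 31 in the sorted list.
31 is at position 4 (1-indexed).
Final answer: 4


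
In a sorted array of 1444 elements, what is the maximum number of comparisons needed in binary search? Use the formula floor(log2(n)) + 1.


Binary search halves the search space each step.
Maximum comparisons = floor(log2(1444)) + 1
log2(1444) = 10.4959
floor(log2(1444)) = 10, so 10 + 1 = 11
Final answer: 11


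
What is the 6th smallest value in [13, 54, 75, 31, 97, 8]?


Sort ascending: [8, 13, 31, 54, 75, 97]
The 6th element (1-indexed) is at index 5.
Value = 97
Final answer: 97


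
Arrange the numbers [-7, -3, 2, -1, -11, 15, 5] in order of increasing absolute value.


Compute absolute values:
  |-7| = 7
  |-3| = 3
  |2| = 2
  |-1| = 1
  |-11| = 11
  |15| = 15
  |5| = 5
Absolute values in increasing order: 1 < 2 < 3 < 5 < 7 < 11 < 15
Listing the original numbers in that order gives the answer.
Final answer: [-1, 2, -3, 5, -7, -11, 15]


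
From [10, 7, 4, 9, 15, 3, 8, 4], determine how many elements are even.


Check each element:
  10 is even
  7 is odd
  4 is even
  9 is odd
  15 is odd
  3 is odd
  8 is even
  4 is even
Evens: [10, 4, 8, 4]
Count of evens = 4
Final answer: 4


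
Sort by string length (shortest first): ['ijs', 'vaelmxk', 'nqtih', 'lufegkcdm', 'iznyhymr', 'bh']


Compute lengths:
  'ijs' has length 3
  'vaelmxk' has length 7
  'nqtih' has length 5
  'lufegkcdm' has length 9
  'iznyhymr' has length 8
  'bh' has length 2
Lengths in increasing order: 2 < 3 < 5 < 7 < 8 < 9
Listing the words in that order gives the answer.
Final answer: ['bh', 'ijs', 'nqtih', 'vaelmxk', 'iznyhymr', 'lufegkcdm']


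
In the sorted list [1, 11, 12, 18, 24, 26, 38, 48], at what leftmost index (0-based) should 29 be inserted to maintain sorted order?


List is sorted: [1, 11, 12, 18, 24, 26, 38, 48]
We need the leftmost position where 29 can be inserted, i.e. the first index whose element is >= 29 (or the end of the list if none is).
Binary search with low=0, high=8 (0-based indices):
  low=0, high=8, mid=4: a[4]=24 < 29, so low = 5
  low=5, high=8, mid=6: a[6]=38 >= 29, so high = 6
  low=5, high=6, mid=5: a[5]=26 < 29, so low = 6
Now low = high = 6, so the insertion index is 6.
Final answer: 6


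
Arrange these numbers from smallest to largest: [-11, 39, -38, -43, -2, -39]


Original list: [-11, 39, -38, -43, -2, -39]
Repeatedly take the smallest remaining element:
  Remaining [-11, 39, -38, -43, -2, -39] -> smallest is -43
  Remaining [-11, 39, -38, -2, -39] -> smallest is -39
  Remaining [-11, 39, -38, -2] -> smallest is -38
  Remaining [-11, 39, -2] -> smallest is -11
  Remaining [39, -2] -> smallest is -2
  Remaining [39] -> smallest is 39
Collecting the picks in order gives the sorted list.
Final answer: [-43, -39, -38, -11, -2, 39]


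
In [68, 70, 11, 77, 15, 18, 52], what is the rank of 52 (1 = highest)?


Sort descending: [77, 70, 68, 52, 18, 15, 11]
Find 52 in the sorted list.
52 is at position 4.
Final answer: 4


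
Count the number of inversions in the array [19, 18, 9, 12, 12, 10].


For each element, count the later elements that are smaller than it:
  19 (index 0): smaller elements after it = [18, 9, 12, 12, 10] -> 5
  18 (index 1): smaller elements after it = [9, 12, 12, 10] -> 4
  9 (index 2): smaller elements after it = [] -> 0
  12 (index 3): smaller elements after it = [10] -> 1
  12 (index 4): smaller elements after it = [10] -> 1
Total inversions = 5 + 4 + 0 + 1 + 1 = 11
Final answer: 11


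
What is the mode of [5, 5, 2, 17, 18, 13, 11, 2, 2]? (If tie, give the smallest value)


Count the frequency of each value:
  2 appears 3 time(s)
  5 appears 2 time(s)
  11 appears 1 time(s)
  13 appears 1 time(s)
  17 appears 1 time(s)
  18 appears 1 time(s)
Maximum frequency is 3.
Only 2 reaches that frequency, so it is the mode.
Final answer: 2


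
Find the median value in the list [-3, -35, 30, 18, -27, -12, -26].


First, sort the list: [-35, -27, -26, -12, -3, 18, 30]
The list has 7 elements (odd count).
The middle index is 3 (0-based), and the element there is -12.
Final answer: -12


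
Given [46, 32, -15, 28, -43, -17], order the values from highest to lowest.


Original list: [46, 32, -15, 28, -43, -17]
Repeatedly take the largest remaining element:
  Remaining [46, 32, -15, 28, -43, -17] -> largest is 46
  Remaining [32, -15, 28, -43, -17] -> largest is 32
  Remaining [-15, 28, -43, -17] -> largest is 28
  Remaining [-15, -43, -17] -> largest is -15
  Remaining [-43, -17] -> largest is -17
  Remaining [-43] -> largest is -43
Collecting the picks in order gives the descending list.
Final answer: [46, 32, 28, -15, -17, -43]


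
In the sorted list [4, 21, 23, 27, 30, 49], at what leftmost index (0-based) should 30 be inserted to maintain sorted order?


List is sorted: [4, 21, 23, 27, 30, 49]
We need the leftmost position where 30 can be inserted, i.e. the first index whose element is >= 30 (or the end of the list if none is).
Binary search with low=0, high=6 (0-based indices):
  low=0, high=6, mid=3: a[3]=27 < 30, so low = 4
  low=4, high=6, mid=5: a[5]=49 >= 30, so high = 5
  low=4, high=5, mid=4: a[4]=30 >= 30, so high = 4
Now low = high = 4, so the insertion index is 4.
Final answer: 4


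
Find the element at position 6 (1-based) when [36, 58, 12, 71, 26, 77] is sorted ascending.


Sort ascending: [12, 26, 36, 58, 71, 77]
The 6th element (1-indexed) is at index 5.
Value = 77
Final answer: 77


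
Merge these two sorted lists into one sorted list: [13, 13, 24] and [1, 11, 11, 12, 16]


List A: [13, 13, 24]
List B: [1, 11, 11, 12, 16]
Repeatedly compare the front elements and take the smaller:
  13 vs 1 -> take 1
  13 vs 11 -> take 11
  13 vs 11 -> take 11
  13 vs 12 -> take 12
  13 vs 16 -> take 13
  13 vs 16 -> take 13
  24 vs 16 -> take 16
  B is exhausted; append the rest of A: [24]
Final answer: [1, 11, 11, 12, 13, 13, 16, 24]


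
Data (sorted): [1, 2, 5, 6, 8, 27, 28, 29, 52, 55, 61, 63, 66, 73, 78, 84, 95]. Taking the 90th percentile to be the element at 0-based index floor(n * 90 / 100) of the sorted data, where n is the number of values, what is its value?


The dataset has n = 17 elements.
Index = floor(17 * 90 / 100) = floor(1530 / 100) = floor(15.3) = 15
Counting from index 0 in the sorted data, the element at index 15 is 84.
Final answer: 84


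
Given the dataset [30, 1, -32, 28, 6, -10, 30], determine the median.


First, sort the list: [-32, -10, 1, 6, 28, 30, 30]
The list has 7 elements (odd count).
The middle index is 3 (0-based), and the element there is 6.
Final answer: 6


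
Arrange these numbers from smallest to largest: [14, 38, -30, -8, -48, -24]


Original list: [14, 38, -30, -8, -48, -24]
Repeatedly take the smallest remaining element:
  Remaining [14, 38, -30, -8, -48, -24] -> smallest is -48
  Remaining [14, 38, -30, -8, -24] -> smallest is -30
  Remaining [14, 38, -8, -24] -> smallest is -24
  Remaining [14, 38, -8] -> smallest is -8
  Remaining [14, 38] -> smallest is 14
  Remaining [38] -> smallest is 38
Collecting the picks in order gives the sorted list.
Final answer: [-48, -30, -24, -8, 14, 38]


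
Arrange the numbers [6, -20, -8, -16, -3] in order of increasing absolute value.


Compute absolute values:
  |6| = 6
  |-20| = 20
  |-8| = 8
  |-16| = 16
  |-3| = 3
Absolute values in increasing order: 3 < 6 < 8 < 16 < 20
Listing the original numbers in that order gives the answer.
Final answer: [-3, 6, -8, -16, -20]


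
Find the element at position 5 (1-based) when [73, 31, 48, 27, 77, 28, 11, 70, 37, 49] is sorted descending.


Sort descending: [77, 73, 70, 49, 48, 37, 31, 28, 27, 11]
The 5th element (1-indexed) is at index 4.
Value = 48
Final answer: 48


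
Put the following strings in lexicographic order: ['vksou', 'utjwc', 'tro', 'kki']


Compare strings character by character (the first differing letter decides):
  'kki' < 'tro' since 'k' < 't' at position 1
  'tro' < 'utjwc' since 't' < 'u' at position 1
  'utjwc' < 'vksou' since 'u' < 'v' at position 1
Chaining these comparisons gives the alphabetical order.
Final answer: ['kki', 'tro', 'utjwc', 'vksou']


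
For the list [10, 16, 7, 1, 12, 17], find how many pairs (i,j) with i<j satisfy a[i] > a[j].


For each element, count the later elements that are smaller than it:
  10 (index 0): smaller elements after it = [7, 1] -> 2
  16 (index 1): smaller elements after it = [7, 1, 12] -> 3
  7 (index 2): smaller elements after it = [1] -> 1
  1 (index 3): smaller elements after it = [] -> 0
  12 (index 4): smaller elements after it = [] -> 0
Total inversions = 2 + 3 + 1 + 0 + 0 = 6
Final answer: 6


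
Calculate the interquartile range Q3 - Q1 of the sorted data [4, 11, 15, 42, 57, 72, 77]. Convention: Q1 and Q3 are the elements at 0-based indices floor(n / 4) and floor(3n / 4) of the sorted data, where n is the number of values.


The data has n = 7 elements.
Q1 index = floor(7 / 4) = floor(1.75) = 1; Q3 index = floor(3 * 7 / 4) = floor(5.25) = 5
Q1 = element at index 1 = 11
Q3 = element at index 5 = 72
IQR = 72 - 11 = 61
Final answer: 61


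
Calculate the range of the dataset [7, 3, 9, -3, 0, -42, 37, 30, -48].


Maximum value: 37
Minimum value: -48
Range = 37 - (-48) = 85
Final answer: 85


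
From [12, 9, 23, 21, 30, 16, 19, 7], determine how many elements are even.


Check each element:
  12 is even
  9 is odd
  23 is odd
  21 is odd
  30 is even
  16 is even
  19 is odd
  7 is odd
Evens: [12, 30, 16]
Count of evens = 3
Final answer: 3


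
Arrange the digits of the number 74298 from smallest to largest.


The number 74298 has digits: 7, 4, 2, 9, 8
Sorted: 2, 4, 7, 8, 9
Joining the sorted digits gives the result.
Final answer: 24789


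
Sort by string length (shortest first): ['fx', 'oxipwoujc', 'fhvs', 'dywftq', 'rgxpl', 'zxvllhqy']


Compute lengths:
  'fx' has length 2
  'oxipwoujc' has length 9
  'fhvs' has length 4
  'dywftq' has length 6
  'rgxpl' has length 5
  'zxvllhqy' has length 8
Lengths in increasing order: 2 < 4 < 5 < 6 < 8 < 9
Listing the words in that order gives the answer.
Final answer: ['fx', 'fhvs', 'rgxpl', 'dywftq', 'zxvllhqy', 'oxipwoujc']


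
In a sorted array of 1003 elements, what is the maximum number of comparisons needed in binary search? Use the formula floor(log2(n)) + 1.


Binary search halves the search space each step.
Maximum comparisons = floor(log2(1003)) + 1
log2(1003) = 9.9701
floor(log2(1003)) = 9, so 9 + 1 = 10
Final answer: 10


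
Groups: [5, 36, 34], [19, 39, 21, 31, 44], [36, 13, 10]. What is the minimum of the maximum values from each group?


Find max of each group:
  Group 1: [5, 36, 34] -> max = 36
  Group 2: [19, 39, 21, 31, 44] -> max = 44
  Group 3: [36, 13, 10] -> max = 36
Maxes: [36, 44, 36]
Minimum of maxes = 36
Final answer: 36


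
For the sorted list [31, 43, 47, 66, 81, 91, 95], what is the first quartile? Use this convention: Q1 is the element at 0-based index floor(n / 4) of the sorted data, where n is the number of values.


The list has n = 7 elements.
Q1 index = floor(7 / 4) = floor(1.75) = 1
Counting from index 0 in the sorted data, the element at index 1 is 43.
Final answer: 43


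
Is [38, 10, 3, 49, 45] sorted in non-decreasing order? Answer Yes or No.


Check consecutive pairs:
  38 <= 10? False
  10 <= 3? False
  3 <= 49? True
  49 <= 45? False
3 consecutive pair(s) are out of order, so the list is not sorted.
Final answer: No


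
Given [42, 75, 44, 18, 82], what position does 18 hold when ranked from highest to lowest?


Sort descending: [82, 75, 44, 42, 18]
Find 18 in the sorted list.
18 is at position 5.
Final answer: 5


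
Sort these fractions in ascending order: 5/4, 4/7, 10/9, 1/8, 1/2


Convert to decimal for comparison:
  5/4 = 1.25
  4/7 = 0.5714
  10/9 = 1.1111
  1/8 = 0.125
  1/2 = 0.5
Decimals in increasing order: 0.125 < 0.5 < 0.5714 < 1.1111 < 1.25
Writing each back as its fraction gives the sorted order.
Final answer: 1/8, 1/2, 4/7, 10/9, 5/4


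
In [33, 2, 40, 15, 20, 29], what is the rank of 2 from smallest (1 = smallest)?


Sort ascending: [2, 15, 20, 29, 33, 40]
Find 2 in the sorted list.
2 is at position 1 (1-indexed).
Final answer: 1


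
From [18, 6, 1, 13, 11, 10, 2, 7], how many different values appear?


List all unique values:
Distinct values: [1, 2, 6, 7, 10, 11, 13, 18]
Count = 8
Final answer: 8


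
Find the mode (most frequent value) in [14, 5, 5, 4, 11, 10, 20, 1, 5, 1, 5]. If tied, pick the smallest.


Count the frequency of each value:
  1 appears 2 time(s)
  4 appears 1 time(s)
  5 appears 4 time(s)
  10 appears 1 time(s)
  11 appears 1 time(s)
  14 appears 1 time(s)
  20 appears 1 time(s)
Maximum frequency is 4.
Only 5 reaches that frequency, so it is the mode.
Final answer: 5


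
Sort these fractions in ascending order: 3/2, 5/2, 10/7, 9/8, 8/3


Convert to decimal for comparison:
  3/2 = 1.5
  5/2 = 2.5
  10/7 = 1.4286
  9/8 = 1.125
  8/3 = 2.6667
Decimals in increasing order: 1.125 < 1.4286 < 1.5 < 2.5 < 2.6667
Writing each back as its fraction gives the sorted order.
Final answer: 9/8, 10/7, 3/2, 5/2, 8/3


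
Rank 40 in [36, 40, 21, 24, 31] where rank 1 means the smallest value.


Sort ascending: [21, 24, 31, 36, 40]
Find 40 in the sorted list.
40 is at position 5 (1-indexed).
Final answer: 5


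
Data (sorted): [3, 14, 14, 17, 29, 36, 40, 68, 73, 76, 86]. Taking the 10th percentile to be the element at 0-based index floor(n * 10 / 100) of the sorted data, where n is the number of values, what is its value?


The dataset has n = 11 elements.
Index = floor(11 * 10 / 100) = floor(110 / 100) = floor(1.1) = 1
Counting from index 0 in the sorted data, the element at index 1 is 14.
Final answer: 14


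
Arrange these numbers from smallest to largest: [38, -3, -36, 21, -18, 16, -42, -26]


Original list: [38, -3, -36, 21, -18, 16, -42, -26]
Repeatedly take the smallest remaining element:
  Remaining [38, -3, -36, 21, -18, 16, -42, -26] -> smallest is -42
  Remaining [38, -3, -36, 21, -18, 16, -26] -> smallest is -36
  Remaining [38, -3, 21, -18, 16, -26] -> smallest is -26
  Remaining [38, -3, 21, -18, 16] -> smallest is -18
  Remaining [38, -3, 21, 16] -> smallest is -3
  Remaining [38, 21, 16] -> smallest is 16
  Remaining [38, 21] -> smallest is 21
  Remaining [38] -> smallest is 38
Collecting the picks in order gives the sorted list.
Final answer: [-42, -36, -26, -18, -3, 16, 21, 38]


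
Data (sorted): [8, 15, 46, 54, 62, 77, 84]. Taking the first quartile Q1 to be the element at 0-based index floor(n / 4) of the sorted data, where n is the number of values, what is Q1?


The list has n = 7 elements.
Q1 index = floor(7 / 4) = floor(1.75) = 1
Counting from index 0 in the sorted data, the element at index 1 is 15.
Final answer: 15


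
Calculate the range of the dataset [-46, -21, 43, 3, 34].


Maximum value: 43
Minimum value: -46
Range = 43 - (-46) = 89
Final answer: 89


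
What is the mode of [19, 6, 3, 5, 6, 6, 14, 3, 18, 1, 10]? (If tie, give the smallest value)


Count the frequency of each value:
  1 appears 1 time(s)
  3 appears 2 time(s)
  5 appears 1 time(s)
  6 appears 3 time(s)
  10 appears 1 time(s)
  14 appears 1 time(s)
  18 appears 1 time(s)
  19 appears 1 time(s)
Maximum frequency is 3.
Only 6 reaches that frequency, so it is the mode.
Final answer: 6


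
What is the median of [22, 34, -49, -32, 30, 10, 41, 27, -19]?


First, sort the list: [-49, -32, -19, 10, 22, 27, 30, 34, 41]
The list has 9 elements (odd count).
The middle index is 4 (0-based), and the element there is 22.
Final answer: 22


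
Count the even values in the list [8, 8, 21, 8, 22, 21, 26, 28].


Check each element:
  8 is even
  8 is even
  21 is odd
  8 is even
  22 is even
  21 is odd
  26 is even
  28 is even
Evens: [8, 8, 8, 22, 26, 28]
Count of evens = 6
Final answer: 6


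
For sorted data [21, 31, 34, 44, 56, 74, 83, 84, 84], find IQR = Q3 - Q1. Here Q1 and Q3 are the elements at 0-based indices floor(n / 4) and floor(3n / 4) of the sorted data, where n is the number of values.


The data has n = 9 elements.
Q1 index = floor(9 / 4) = floor(2.25) = 2; Q3 index = floor(3 * 9 / 4) = floor(6.75) = 6
Q1 = element at index 2 = 34
Q3 = element at index 6 = 83
IQR = 83 - 34 = 49
Final answer: 49


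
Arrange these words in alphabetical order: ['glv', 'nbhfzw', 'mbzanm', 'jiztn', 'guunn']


Compare strings character by character (the first differing letter decides):
  'glv' < 'guunn' since 'l' < 'u' at position 2
  'guunn' < 'jiztn' since 'g' < 'j' at position 1
  'jiztn' < 'mbzanm' since 'j' < 'm' at position 1
  'mbzanm' < 'nbhfzw' since 'm' < 'n' at position 1
Chaining these comparisons gives the alphabetical order.
Final answer: ['glv', 'guunn', 'jiztn', 'mbzanm', 'nbhfzw']


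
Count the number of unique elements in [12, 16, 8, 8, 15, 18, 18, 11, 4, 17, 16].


List all unique values:
Distinct values: [4, 8, 11, 12, 15, 16, 17, 18]
Count = 8
Final answer: 8


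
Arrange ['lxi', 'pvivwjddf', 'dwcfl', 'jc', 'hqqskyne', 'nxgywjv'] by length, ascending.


Compute lengths:
  'lxi' has length 3
  'pvivwjddf' has length 9
  'dwcfl' has length 5
  'jc' has length 2
  'hqqskyne' has length 8
  'nxgywjv' has length 7
Lengths in increasing order: 2 < 3 < 5 < 7 < 8 < 9
Listing the words in that order gives the answer.
Final answer: ['jc', 'lxi', 'dwcfl', 'nxgywjv', 'hqqskyne', 'pvivwjddf']


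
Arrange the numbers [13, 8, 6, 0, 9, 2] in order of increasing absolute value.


Compute absolute values:
  |13| = 13
  |8| = 8
  |6| = 6
  |0| = 0
  |9| = 9
  |2| = 2
Absolute values in increasing order: 0 < 2 < 6 < 8 < 9 < 13
Listing the original numbers in that order gives the answer.
Final answer: [0, 2, 6, 8, 9, 13]


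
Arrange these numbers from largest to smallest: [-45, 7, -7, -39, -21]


Original list: [-45, 7, -7, -39, -21]
Repeatedly take the largest remaining element:
  Remaining [-45, 7, -7, -39, -21] -> largest is 7
  Remaining [-45, -7, -39, -21] -> largest is -7
  Remaining [-45, -39, -21] -> largest is -21
  Remaining [-45, -39] -> largest is -39
  Remaining [-45] -> largest is -45
Collecting the picks in order gives the descending list.
Final answer: [7, -7, -21, -39, -45]


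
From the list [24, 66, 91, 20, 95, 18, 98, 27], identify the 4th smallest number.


Sort ascending: [18, 20, 24, 27, 66, 91, 95, 98]
The 4th element (1-indexed) is at index 3.
Value = 27
Final answer: 27


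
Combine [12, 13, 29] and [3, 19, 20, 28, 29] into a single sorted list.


List A: [12, 13, 29]
List B: [3, 19, 20, 28, 29]
Repeatedly compare the front elements and take the smaller:
  12 vs 3 -> take 3
  12 vs 19 -> take 12
  13 vs 19 -> take 13
  29 vs 19 -> take 19
  29 vs 20 -> take 20
  29 vs 28 -> take 28
  29 vs 29 -> take 29
  A is exhausted; append the rest of B: [29]
Final answer: [3, 12, 13, 19, 20, 28, 29, 29]


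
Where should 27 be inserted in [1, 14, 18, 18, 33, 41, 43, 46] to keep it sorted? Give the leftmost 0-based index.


List is sorted: [1, 14, 18, 18, 33, 41, 43, 46]
We need the leftmost position where 27 can be inserted, i.e. the first index whose element is >= 27 (or the end of the list if none is).
Binary search with low=0, high=8 (0-based indices):
  low=0, high=8, mid=4: a[4]=33 >= 27, so high = 4
  low=0, high=4, mid=2: a[2]=18 < 27, so low = 3
  low=3, high=4, mid=3: a[3]=18 < 27, so low = 4
Now low = high = 4, so the insertion index is 4.
Final answer: 4


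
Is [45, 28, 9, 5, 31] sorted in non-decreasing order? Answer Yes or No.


Check consecutive pairs:
  45 <= 28? False
  28 <= 9? False
  9 <= 5? False
  5 <= 31? True
3 consecutive pair(s) are out of order, so the list is not sorted.
Final answer: No


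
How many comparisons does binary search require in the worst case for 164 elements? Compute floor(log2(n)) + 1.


Binary search halves the search space each step.
Maximum comparisons = floor(log2(164)) + 1
log2(164) = 7.3576
floor(log2(164)) = 7, so 7 + 1 = 8
Final answer: 8


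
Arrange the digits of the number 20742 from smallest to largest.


The number 20742 has digits: 2, 0, 7, 4, 2
Sorted: 0, 2, 2, 4, 7
Joining the sorted digits gives the result.
Final answer: 02247


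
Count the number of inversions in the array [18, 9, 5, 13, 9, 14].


For each element, count the later elements that are smaller than it:
  18 (index 0): smaller elements after it = [9, 5, 13, 9, 14] -> 5
  9 (index 1): smaller elements after it = [5] -> 1
  5 (index 2): smaller elements after it = [] -> 0
  13 (index 3): smaller elements after it = [9] -> 1
  9 (index 4): smaller elements after it = [] -> 0
Total inversions = 5 + 1 + 0 + 1 + 0 = 7
Final answer: 7


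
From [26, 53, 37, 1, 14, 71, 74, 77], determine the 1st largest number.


Sort descending: [77, 74, 71, 53, 37, 26, 14, 1]
The 1st element (1-indexed) is at index 0.
Value = 77
Final answer: 77


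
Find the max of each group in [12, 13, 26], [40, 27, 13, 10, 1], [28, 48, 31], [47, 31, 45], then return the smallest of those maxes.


Find max of each group:
  Group 1: [12, 13, 26] -> max = 26
  Group 2: [40, 27, 13, 10, 1] -> max = 40
  Group 3: [28, 48, 31] -> max = 48
  Group 4: [47, 31, 45] -> max = 47
Maxes: [26, 40, 48, 47]
Minimum of maxes = 26
Final answer: 26


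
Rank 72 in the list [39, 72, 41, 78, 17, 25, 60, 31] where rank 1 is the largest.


Sort descending: [78, 72, 60, 41, 39, 31, 25, 17]
Find 72 in the sorted list.
72 is at position 2.
Final answer: 2


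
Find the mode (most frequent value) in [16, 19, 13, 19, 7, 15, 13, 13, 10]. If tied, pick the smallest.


Count the frequency of each value:
  7 appears 1 time(s)
  10 appears 1 time(s)
  13 appears 3 time(s)
  15 appears 1 time(s)
  16 appears 1 time(s)
  19 appears 2 time(s)
Maximum frequency is 3.
Only 13 reaches that frequency, so it is the mode.
Final answer: 13


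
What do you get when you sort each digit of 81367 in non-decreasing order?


The number 81367 has digits: 8, 1, 3, 6, 7
Sorted: 1, 3, 6, 7, 8
Joining the sorted digits gives the result.
Final answer: 13678


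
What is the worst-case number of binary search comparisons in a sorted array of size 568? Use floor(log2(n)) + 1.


Binary search halves the search space each step.
Maximum comparisons = floor(log2(568)) + 1
log2(568) = 9.1497
floor(log2(568)) = 9, so 9 + 1 = 10
Final answer: 10


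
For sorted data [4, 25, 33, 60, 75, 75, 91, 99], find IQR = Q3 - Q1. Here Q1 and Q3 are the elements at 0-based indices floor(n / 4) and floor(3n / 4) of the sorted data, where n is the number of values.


The data has n = 8 elements.
Q1 index = floor(8 / 4) = floor(2) = 2; Q3 index = floor(3 * 8 / 4) = floor(6) = 6
Q1 = element at index 2 = 33
Q3 = element at index 6 = 91
IQR = 91 - 33 = 58
Final answer: 58


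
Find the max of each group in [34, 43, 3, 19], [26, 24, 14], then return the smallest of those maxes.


Find max of each group:
  Group 1: [34, 43, 3, 19] -> max = 43
  Group 2: [26, 24, 14] -> max = 26
Maxes: [43, 26]
Minimum of maxes = 26
Final answer: 26


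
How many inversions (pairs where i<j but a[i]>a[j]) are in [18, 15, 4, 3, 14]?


For each element, count the later elements that are smaller than it:
  18 (index 0): smaller elements after it = [15, 4, 3, 14] -> 4
  15 (index 1): smaller elements after it = [4, 3, 14] -> 3
  4 (index 2): smaller elements after it = [3] -> 1
  3 (index 3): smaller elements after it = [] -> 0
Total inversions = 4 + 3 + 1 + 0 = 8
Final answer: 8


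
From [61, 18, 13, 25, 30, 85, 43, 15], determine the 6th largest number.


Sort descending: [85, 61, 43, 30, 25, 18, 15, 13]
The 6th element (1-indexed) is at index 5.
Value = 18
Final answer: 18


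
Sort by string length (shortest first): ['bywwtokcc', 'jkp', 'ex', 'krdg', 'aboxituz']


Compute lengths:
  'bywwtokcc' has length 9
  'jkp' has length 3
  'ex' has length 2
  'krdg' has length 4
  'aboxituz' has length 8
Lengths in increasing order: 2 < 3 < 4 < 8 < 9
Listing the words in that order gives the answer.
Final answer: ['ex', 'jkp', 'krdg', 'aboxituz', 'bywwtokcc']


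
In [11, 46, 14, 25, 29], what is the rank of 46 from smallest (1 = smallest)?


Sort ascending: [11, 14, 25, 29, 46]
Find 46 in the sorted list.
46 is at position 5 (1-indexed).
Final answer: 5


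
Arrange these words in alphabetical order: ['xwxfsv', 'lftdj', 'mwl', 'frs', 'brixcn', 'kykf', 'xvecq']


Compare strings character by character (the first differing letter decides):
  'brixcn' < 'frs' since 'b' < 'f' at position 1
  'frs' < 'kykf' since 'f' < 'k' at position 1
  'kykf' < 'lftdj' since 'k' < 'l' at position 1
  'lftdj' < 'mwl' since 'l' < 'm' at position 1
  'mwl' < 'xvecq' since 'm' < 'x' at position 1
  'xvecq' < 'xwxfsv' since 'v' < 'w' at position 2
Chaining these comparisons gives the alphabetical order.
Final answer: ['brixcn', 'frs', 'kykf', 'lftdj', 'mwl', 'xvecq', 'xwxfsv']


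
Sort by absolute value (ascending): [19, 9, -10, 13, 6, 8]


Compute absolute values:
  |19| = 19
  |9| = 9
  |-10| = 10
  |13| = 13
  |6| = 6
  |8| = 8
Absolute values in increasing order: 6 < 8 < 9 < 10 < 13 < 19
Listing the original numbers in that order gives the answer.
Final answer: [6, 8, 9, -10, 13, 19]


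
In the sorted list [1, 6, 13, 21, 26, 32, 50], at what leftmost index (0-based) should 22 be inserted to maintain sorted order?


List is sorted: [1, 6, 13, 21, 26, 32, 50]
We need the leftmost position where 22 can be inserted, i.e. the first index whose element is >= 22 (or the end of the list if none is).
Binary search with low=0, high=7 (0-based indices):
  low=0, high=7, mid=3: a[3]=21 < 22, so low = 4
  low=4, high=7, mid=5: a[5]=32 >= 22, so high = 5
  low=4, high=5, mid=4: a[4]=26 >= 22, so high = 4
Now low = high = 4, so the insertion index is 4.
Final answer: 4


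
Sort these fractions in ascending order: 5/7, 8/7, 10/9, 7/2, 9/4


Convert to decimal for comparison:
  5/7 = 0.7143
  8/7 = 1.1429
  10/9 = 1.1111
  7/2 = 3.5
  9/4 = 2.25
Decimals in increasing order: 0.7143 < 1.1111 < 1.1429 < 2.25 < 3.5
Writing each back as its fraction gives the sorted order.
Final answer: 5/7, 10/9, 8/7, 9/4, 7/2


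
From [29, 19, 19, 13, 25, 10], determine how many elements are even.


Check each element:
  29 is odd
  19 is odd
  19 is odd
  13 is odd
  25 is odd
  10 is even
Evens: [10]
Count of evens = 1
Final answer: 1


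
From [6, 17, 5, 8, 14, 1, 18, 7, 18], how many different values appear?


List all unique values:
Distinct values: [1, 5, 6, 7, 8, 14, 17, 18]
Count = 8
Final answer: 8


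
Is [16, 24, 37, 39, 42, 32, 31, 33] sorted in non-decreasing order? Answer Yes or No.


Check consecutive pairs:
  16 <= 24? True
  24 <= 37? True
  37 <= 39? True
  39 <= 42? True
  42 <= 32? False
  32 <= 31? False
  31 <= 33? True
2 consecutive pair(s) are out of order, so the list is not sorted.
Final answer: No


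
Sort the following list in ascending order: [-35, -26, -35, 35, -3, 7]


Original list: [-35, -26, -35, 35, -3, 7]
Repeatedly take the smallest remaining element:
  Remaining [-35, -26, -35, 35, -3, 7] -> smallest is -35
  Remaining [-26, -35, 35, -3, 7] -> smallest is -35
  Remaining [-26, 35, -3, 7] -> smallest is -26
  Remaining [35, -3, 7] -> smallest is -3
  Remaining [35, 7] -> smallest is 7
  Remaining [35] -> smallest is 35
Collecting the picks in order gives the sorted list.
Final answer: [-35, -35, -26, -3, 7, 35]


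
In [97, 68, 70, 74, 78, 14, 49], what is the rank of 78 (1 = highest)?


Sort descending: [97, 78, 74, 70, 68, 49, 14]
Find 78 in the sorted list.
78 is at position 2.
Final answer: 2


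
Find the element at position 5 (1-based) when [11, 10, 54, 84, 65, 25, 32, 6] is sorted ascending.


Sort ascending: [6, 10, 11, 25, 32, 54, 65, 84]
The 5th element (1-indexed) is at index 4.
Value = 32
Final answer: 32


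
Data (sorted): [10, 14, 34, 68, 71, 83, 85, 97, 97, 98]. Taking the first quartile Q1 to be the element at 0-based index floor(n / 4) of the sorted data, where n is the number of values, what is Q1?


The list has n = 10 elements.
Q1 index = floor(10 / 4) = floor(2.5) = 2
Counting from index 0 in the sorted data, the element at index 2 is 34.
Final answer: 34


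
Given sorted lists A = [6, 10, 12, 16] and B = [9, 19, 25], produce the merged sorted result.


List A: [6, 10, 12, 16]
List B: [9, 19, 25]
Repeatedly compare the front elements and take the smaller:
  6 vs 9 -> take 6
  10 vs 9 -> take 9
  10 vs 19 -> take 10
  12 vs 19 -> take 12
  16 vs 19 -> take 16
  A is exhausted; append the rest of B: [19, 25]
Final answer: [6, 9, 10, 12, 16, 19, 25]


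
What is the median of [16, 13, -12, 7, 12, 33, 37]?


First, sort the list: [-12, 7, 12, 13, 16, 33, 37]
The list has 7 elements (odd count).
The middle index is 3 (0-based), and the element there is 13.
Final answer: 13


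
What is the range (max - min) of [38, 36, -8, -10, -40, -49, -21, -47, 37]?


Maximum value: 38
Minimum value: -49
Range = 38 - (-49) = 87
Final answer: 87


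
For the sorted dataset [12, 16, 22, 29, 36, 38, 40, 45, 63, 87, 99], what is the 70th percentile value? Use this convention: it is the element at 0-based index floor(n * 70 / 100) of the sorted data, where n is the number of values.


The dataset has n = 11 elements.
Index = floor(11 * 70 / 100) = floor(770 / 100) = floor(7.7) = 7
Counting from index 0 in the sorted data, the element at index 7 is 45.
Final answer: 45


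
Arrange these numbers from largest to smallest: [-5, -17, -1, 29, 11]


Original list: [-5, -17, -1, 29, 11]
Repeatedly take the largest remaining element:
  Remaining [-5, -17, -1, 29, 11] -> largest is 29
  Remaining [-5, -17, -1, 11] -> largest is 11
  Remaining [-5, -17, -1] -> largest is -1
  Remaining [-5, -17] -> largest is -5
  Remaining [-17] -> largest is -17
Collecting the picks in order gives the descending list.
Final answer: [29, 11, -1, -5, -17]


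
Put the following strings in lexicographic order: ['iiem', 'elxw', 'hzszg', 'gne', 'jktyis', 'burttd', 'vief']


Compare strings character by character (the first differing letter decides):
  'burttd' < 'elxw' since 'b' < 'e' at position 1
  'elxw' < 'gne' since 'e' < 'g' at position 1
  'gne' < 'hzszg' since 'g' < 'h' at position 1
  'hzszg' < 'iiem' since 'h' < 'i' at position 1
  'iiem' < 'jktyis' since 'i' < 'j' at position 1
  'jktyis' < 'vief' since 'j' < 'v' at position 1
Chaining these comparisons gives the alphabetical order.
Final answer: ['burttd', 'elxw', 'gne', 'hzszg', 'iiem', 'jktyis', 'vief']


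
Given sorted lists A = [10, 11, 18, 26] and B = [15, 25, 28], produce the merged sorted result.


List A: [10, 11, 18, 26]
List B: [15, 25, 28]
Repeatedly compare the front elements and take the smaller:
  10 vs 15 -> take 10
  11 vs 15 -> take 11
  18 vs 15 -> take 15
  18 vs 25 -> take 18
  26 vs 25 -> take 25
  26 vs 28 -> take 26
  A is exhausted; append the rest of B: [28]
Final answer: [10, 11, 15, 18, 25, 26, 28]


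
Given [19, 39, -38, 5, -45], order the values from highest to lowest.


Original list: [19, 39, -38, 5, -45]
Repeatedly take the largest remaining element:
  Remaining [19, 39, -38, 5, -45] -> largest is 39
  Remaining [19, -38, 5, -45] -> largest is 19
  Remaining [-38, 5, -45] -> largest is 5
  Remaining [-38, -45] -> largest is -38
  Remaining [-45] -> largest is -45
Collecting the picks in order gives the descending list.
Final answer: [39, 19, 5, -38, -45]


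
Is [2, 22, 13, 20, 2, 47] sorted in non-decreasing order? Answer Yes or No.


Check consecutive pairs:
  2 <= 22? True
  22 <= 13? False
  13 <= 20? True
  20 <= 2? False
  2 <= 47? True
2 consecutive pair(s) are out of order, so the list is not sorted.
Final answer: No


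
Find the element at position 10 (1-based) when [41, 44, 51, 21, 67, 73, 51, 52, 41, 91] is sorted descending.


Sort descending: [91, 73, 67, 52, 51, 51, 44, 41, 41, 21]
The 10th element (1-indexed) is at index 9.
Value = 21
Final answer: 21


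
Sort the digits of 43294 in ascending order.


The number 43294 has digits: 4, 3, 2, 9, 4
Sorted: 2, 3, 4, 4, 9
Joining the sorted digits gives the result.
Final answer: 23449


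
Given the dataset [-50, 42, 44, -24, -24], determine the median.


First, sort the list: [-50, -24, -24, 42, 44]
The list has 5 elements (odd count).
The middle index is 2 (0-based), and the element there is -24.
Final answer: -24


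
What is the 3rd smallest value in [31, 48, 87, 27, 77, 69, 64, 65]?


Sort ascending: [27, 31, 48, 64, 65, 69, 77, 87]
The 3rd element (1-indexed) is at index 2.
Value = 48
Final answer: 48


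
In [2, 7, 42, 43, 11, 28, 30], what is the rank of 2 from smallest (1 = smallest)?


Sort ascending: [2, 7, 11, 28, 30, 42, 43]
Find 2 in the sorted list.
2 is at position 1 (1-indexed).
Final answer: 1


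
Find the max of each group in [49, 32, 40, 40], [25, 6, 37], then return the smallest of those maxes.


Find max of each group:
  Group 1: [49, 32, 40, 40] -> max = 49
  Group 2: [25, 6, 37] -> max = 37
Maxes: [49, 37]
Minimum of maxes = 37
Final answer: 37


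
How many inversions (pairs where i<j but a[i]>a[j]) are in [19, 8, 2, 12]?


For each element, count the later elements that are smaller than it:
  19 (index 0): smaller elements after it = [8, 2, 12] -> 3
  8 (index 1): smaller elements after it = [2] -> 1
  2 (index 2): smaller elements after it = [] -> 0
Total inversions = 3 + 1 + 0 = 4
Final answer: 4


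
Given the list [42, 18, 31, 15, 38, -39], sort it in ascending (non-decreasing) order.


Original list: [42, 18, 31, 15, 38, -39]
Repeatedly take the smallest remaining element:
  Remaining [42, 18, 31, 15, 38, -39] -> smallest is -39
  Remaining [42, 18, 31, 15, 38] -> smallest is 15
  Remaining [42, 18, 31, 38] -> smallest is 18
  Remaining [42, 31, 38] -> smallest is 31
  Remaining [42, 38] -> smallest is 38
  Remaining [42] -> smallest is 42
Collecting the picks in order gives the sorted list.
Final answer: [-39, 15, 18, 31, 38, 42]


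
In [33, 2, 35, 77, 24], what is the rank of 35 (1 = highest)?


Sort descending: [77, 35, 33, 24, 2]
Find 35 in the sorted list.
35 is at position 2.
Final answer: 2


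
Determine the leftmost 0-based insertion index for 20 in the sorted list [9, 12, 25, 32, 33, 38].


List is sorted: [9, 12, 25, 32, 33, 38]
We need the leftmost position where 20 can be inserted, i.e. the first index whose element is >= 20 (or the end of the list if none is).
Binary search with low=0, high=6 (0-based indices):
  low=0, high=6, mid=3: a[3]=32 >= 20, so high = 3
  low=0, high=3, mid=1: a[1]=12 < 20, so low = 2
  low=2, high=3, mid=2: a[2]=25 >= 20, so high = 2
Now low = high = 2, so the insertion index is 2.
Final answer: 2
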